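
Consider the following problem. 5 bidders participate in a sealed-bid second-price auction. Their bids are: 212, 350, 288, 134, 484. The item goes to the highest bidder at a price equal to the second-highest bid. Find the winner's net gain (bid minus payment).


Step 1: Sort bids in descending order: 484, 350, 288, 212, 134
Step 2: The winning bid is the highest: 484
Step 3: The payment equals the second-highest bid: 350
Step 4: Surplus = winner's bid - payment = 484 - 350 = 134

134


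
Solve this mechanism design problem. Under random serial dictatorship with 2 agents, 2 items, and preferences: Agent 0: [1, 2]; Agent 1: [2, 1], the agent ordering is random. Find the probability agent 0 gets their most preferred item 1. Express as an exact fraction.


Step 1: Agent 0 wants item 1
Step 2: There are 2 possible orderings of agents
Step 3: In 2 orderings, agent 0 gets item 1
Step 4: Probability = 2/2 = 1

1


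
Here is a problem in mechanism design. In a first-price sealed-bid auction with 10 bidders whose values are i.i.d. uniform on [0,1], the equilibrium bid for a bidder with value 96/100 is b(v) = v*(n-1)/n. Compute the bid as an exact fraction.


Step 1: The symmetric BNE bidding function is b(v) = v * (n-1) / n
Step 2: Substitute v = 24/25 and n = 10
Step 3: b = 24/25 * 9/10
Step 4: b = 108/125

108/125


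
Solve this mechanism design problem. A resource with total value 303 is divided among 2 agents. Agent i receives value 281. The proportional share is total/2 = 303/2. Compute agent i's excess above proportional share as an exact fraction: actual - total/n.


Step 1: Proportional share = 303/2
Step 2: Agent's actual allocation = 281
Step 3: Excess = 281 - 303/2 = 259/2

259/2


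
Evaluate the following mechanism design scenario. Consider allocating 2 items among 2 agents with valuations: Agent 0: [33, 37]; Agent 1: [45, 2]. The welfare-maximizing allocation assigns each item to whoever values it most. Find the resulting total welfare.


Step 1: For each item, find the maximum value among all agents.
Step 2: Item 0 -> Agent 1 (value 45)
Step 3: Item 1 -> Agent 0 (value 37)
Step 4: Total welfare = 45 + 37 = 82

82


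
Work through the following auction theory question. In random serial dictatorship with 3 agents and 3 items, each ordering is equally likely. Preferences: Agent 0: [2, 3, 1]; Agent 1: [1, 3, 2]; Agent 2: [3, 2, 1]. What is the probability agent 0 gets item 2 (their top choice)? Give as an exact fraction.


Step 1: Agent 0 wants item 2
Step 2: There are 6 possible orderings of agents
Step 3: In 6 orderings, agent 0 gets item 2
Step 4: Probability = 6/6 = 1

1


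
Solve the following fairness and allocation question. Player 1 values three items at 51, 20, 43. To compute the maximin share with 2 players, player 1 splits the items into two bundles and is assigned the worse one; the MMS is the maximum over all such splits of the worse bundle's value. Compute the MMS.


Step 1: Item values = 51, 20, 43
Step 2: Enumerate all 2-bundle partitions and take the smaller bundle:
  Partition 1: {51} vs {20,43} -> bundles 51, 63; min = 51
  Partition 2: {20} vs {51,43} -> bundles 20, 94; min = 20
  Partition 3: {43} vs {51,20} -> bundles 43, 71; min = 43
Step 3: MMS = max(51, 20, 43) = 51

51


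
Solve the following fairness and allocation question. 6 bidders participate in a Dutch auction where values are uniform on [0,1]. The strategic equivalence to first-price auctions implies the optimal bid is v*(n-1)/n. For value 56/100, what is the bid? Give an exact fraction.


Step 1: Dutch auctions are strategically equivalent to first-price auctions
Step 2: The equilibrium bid is b(v) = v*(n-1)/n
Step 3: b = 14/25 * 5/6
Step 4: b = 7/15

7/15


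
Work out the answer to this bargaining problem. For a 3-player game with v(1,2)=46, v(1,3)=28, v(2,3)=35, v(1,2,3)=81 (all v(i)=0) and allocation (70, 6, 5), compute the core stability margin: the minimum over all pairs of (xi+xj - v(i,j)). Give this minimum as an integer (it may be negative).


Step 1: Slack for coalition (1,2): x1+x2 - v12 = 76 - 46 = 30
Step 2: Slack for coalition (1,3): x1+x3 - v13 = 75 - 28 = 47
Step 3: Slack for coalition (2,3): x2+x3 - v23 = 11 - 35 = -24
Step 4: Minimum slack = min(30, 47, -24) = -24, attained by (2,3); coalition (2,3) can block (slack < 0), so the allocation is not in the core

-24


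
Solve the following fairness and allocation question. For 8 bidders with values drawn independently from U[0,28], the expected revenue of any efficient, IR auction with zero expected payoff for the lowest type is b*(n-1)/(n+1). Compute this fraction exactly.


Step 1: By Revenue Equivalence, expected revenue = b*(n-1)/(n+1)
Step 2: Substituting n = 8, b = 28
Step 3: Revenue = 28*(8-1)/(8+1) = 28*7/9
Step 4: Revenue = 196/9

196/9


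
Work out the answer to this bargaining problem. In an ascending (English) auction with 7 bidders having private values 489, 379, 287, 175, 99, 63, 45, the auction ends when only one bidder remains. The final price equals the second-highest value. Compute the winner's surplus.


Step 1: Identify the highest value: 489
Step 2: Identify the second-highest value: 379
Step 3: The final price = second-highest value = 379
Step 4: Surplus = 489 - 379 = 110

110


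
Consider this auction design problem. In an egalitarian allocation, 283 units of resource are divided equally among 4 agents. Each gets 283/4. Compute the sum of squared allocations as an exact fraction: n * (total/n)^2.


Step 1: Each agent's share = 283/4
Step 2: Square of each share = (283/4)^2 = 80089/16
Step 3: Sum of squares = 4 * 80089/16 = 80089/4

80089/4


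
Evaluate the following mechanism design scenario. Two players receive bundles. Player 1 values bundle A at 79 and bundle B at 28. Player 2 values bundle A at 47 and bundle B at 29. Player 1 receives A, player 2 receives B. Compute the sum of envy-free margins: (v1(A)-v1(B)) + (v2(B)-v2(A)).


Step 1: Player 1's margin = v1(A) - v1(B) = 79 - 28 = 51
Step 2: Player 2's margin = v2(B) - v2(A) = 29 - 47 = -18
Step 3: Total margin = 51 + -18 = 33

33


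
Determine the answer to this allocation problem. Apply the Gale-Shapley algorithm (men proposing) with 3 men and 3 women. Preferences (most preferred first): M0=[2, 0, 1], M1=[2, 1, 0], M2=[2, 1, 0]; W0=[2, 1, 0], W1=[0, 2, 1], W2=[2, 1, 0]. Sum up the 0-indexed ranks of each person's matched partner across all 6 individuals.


Step 1: Run Gale-Shapley (men propose, women hold best offer):
  M0 proposes to W2; she accepts
  M1 proposes to W2; she switches from M0
  M2 proposes to W2; she switches from M1
  M0 proposes to W0; she accepts
  M1 proposes to W1; she accepts
Step 2: Final matching: W0-M0, W1-M1, W2-M2
Step 3: 0-indexed ranks (man's rank of his match, then woman's): 1 + 2 + 1 + 2 + 0 + 0
Step 4: Total rank sum = 6

6


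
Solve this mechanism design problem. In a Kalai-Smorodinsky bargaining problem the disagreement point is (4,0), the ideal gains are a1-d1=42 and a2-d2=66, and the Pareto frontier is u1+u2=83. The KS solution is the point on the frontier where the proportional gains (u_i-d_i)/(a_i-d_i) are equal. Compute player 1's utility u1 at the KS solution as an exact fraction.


Step 1: At the KS point, (u1-d1)/r1 = (u2-d2)/r2 = t and u1+u2 = 83
Step 2: u1 = d1 + r1*t and u2 = d2 + r2*t, so (d1 + r1*t) + (d2 + r2*t) = 83
Step 3: t = (83 - 4 - 0)/(42 + 66) = 79/108
Step 4: u1 = d1 + r1*t = 4 + 42 * 79/108 = 625/18
Step 5: (Check: u2 = d2 + r2*t = 869/18; u1+u2 = 625/18 + 869/18 = 83, on the frontier.)

625/18


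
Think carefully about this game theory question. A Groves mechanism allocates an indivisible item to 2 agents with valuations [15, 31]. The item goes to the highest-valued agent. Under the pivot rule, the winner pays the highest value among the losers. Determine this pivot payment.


Step 1: The efficient winner is agent 1 with value 31
Step 2: Other agents' values: [15]
Step 3: Pivot payment = max(others) = 15
Step 4: The winner pays 15

15


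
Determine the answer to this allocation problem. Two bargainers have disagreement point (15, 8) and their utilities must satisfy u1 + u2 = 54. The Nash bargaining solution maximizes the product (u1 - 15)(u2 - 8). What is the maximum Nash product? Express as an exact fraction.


Step 1: The Nash solution splits surplus symmetrically above the disagreement point
Step 2: u1 = (total + d1 - d2)/2 = (54 + 15 - 8)/2 = 61/2
Step 3: u2 = (total - d1 + d2)/2 = (54 - 15 + 8)/2 = 47/2
Step 4: Nash product = (61/2 - 15) * (47/2 - 8)
Step 5: = 31/2 * 31/2 = 961/4

961/4


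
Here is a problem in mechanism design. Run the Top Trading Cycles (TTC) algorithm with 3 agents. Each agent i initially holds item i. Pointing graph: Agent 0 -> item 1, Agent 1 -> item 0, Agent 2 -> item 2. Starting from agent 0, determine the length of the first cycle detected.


Step 1: Trace the pointer graph from agent 0: 0 -> 1 -> 0
Step 2: A cycle is detected when we revisit agent 0
Step 3: The cycle is: 0 -> 1 -> 0
Step 4: Cycle length = 2

2


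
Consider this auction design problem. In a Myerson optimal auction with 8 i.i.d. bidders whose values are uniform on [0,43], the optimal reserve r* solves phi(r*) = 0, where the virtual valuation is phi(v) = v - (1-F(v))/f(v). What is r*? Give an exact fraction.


Step 1: For U[0,43], F(v) = v/43 and f(v) = 1/43
Step 2: phi(v) = v - (1 - v/43)/(1/43) = v - (43 - v) = 2v - 43
Step 3: Set phi(r*) = 0: 2r* - 43 = 0
Step 4: r* = 43/2 (the number of bidders n = 8 does not enter)

43/2


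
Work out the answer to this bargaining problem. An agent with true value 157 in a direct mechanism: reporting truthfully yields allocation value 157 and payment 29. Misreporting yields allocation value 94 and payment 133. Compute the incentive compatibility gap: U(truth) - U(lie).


Step 1: U(truth) = value - payment = 157 - 29 = 128
Step 2: U(lie) = allocation - payment = 94 - 133 = -39
Step 3: IC gap = 128 - (-39) = 167

167


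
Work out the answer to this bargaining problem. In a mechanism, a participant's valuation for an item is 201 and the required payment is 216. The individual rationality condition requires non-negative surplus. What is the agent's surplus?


Step 1: Surplus = value - payment = 201 - 216 = -15
Step 2: IR is violated (surplus < 0)

-15


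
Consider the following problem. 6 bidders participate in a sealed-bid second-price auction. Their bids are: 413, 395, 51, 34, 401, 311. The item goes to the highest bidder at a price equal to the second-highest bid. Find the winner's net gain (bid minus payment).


Step 1: Sort bids in descending order: 413, 401, 395, 311, 51, 34
Step 2: The winning bid is the highest: 413
Step 3: The payment equals the second-highest bid: 401
Step 4: Surplus = winner's bid - payment = 413 - 401 = 12

12


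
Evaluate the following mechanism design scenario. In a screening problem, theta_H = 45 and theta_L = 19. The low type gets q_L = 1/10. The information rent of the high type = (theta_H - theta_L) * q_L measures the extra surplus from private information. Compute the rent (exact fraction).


Step 1: theta_H - theta_L = 45 - 19 = 26
Step 2: Information rent = (theta_H - theta_L) * q_L
Step 3: = 26 * 1/10
Step 4: = 13/5

13/5


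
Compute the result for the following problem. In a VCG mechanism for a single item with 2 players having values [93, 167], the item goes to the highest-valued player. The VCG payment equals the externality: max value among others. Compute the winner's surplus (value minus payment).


Step 1: The winner is the agent with the highest value: agent 1 with value 167
Step 2: Values of other agents: [93]
Step 3: VCG payment = max of others' values = 93
Step 4: Surplus = 167 - 93 = 74

74


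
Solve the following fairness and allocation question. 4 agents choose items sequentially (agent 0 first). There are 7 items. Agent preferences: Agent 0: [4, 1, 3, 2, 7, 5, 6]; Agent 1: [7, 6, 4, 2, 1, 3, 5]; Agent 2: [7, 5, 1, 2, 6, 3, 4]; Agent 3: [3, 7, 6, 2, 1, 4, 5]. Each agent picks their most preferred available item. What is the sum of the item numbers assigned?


Step 1: Agent 0 picks item 4
Step 2: Agent 1 picks item 7
Step 3: Agent 2 picks item 5
Step 4: Agent 3 picks item 3
Step 5: Sum = 4 + 7 + 5 + 3 = 19

19


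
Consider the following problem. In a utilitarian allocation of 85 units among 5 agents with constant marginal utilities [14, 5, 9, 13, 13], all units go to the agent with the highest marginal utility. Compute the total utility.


Step 1: The marginal utilities are [14, 5, 9, 13, 13]
Step 2: The highest marginal utility is 14
Step 3: All 85 units go to that agent
Step 4: Total utility = 14 * 85 = 1190

1190


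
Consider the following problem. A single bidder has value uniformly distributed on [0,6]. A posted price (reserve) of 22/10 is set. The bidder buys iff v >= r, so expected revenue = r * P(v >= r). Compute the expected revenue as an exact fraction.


Step 1: Posted price r = 11/5, value support [0,6]
Step 2: P(v >= r) = (6 - 11/5)/6 = 19/30
Step 3: Expected revenue = r * P(v >= r) = 11/5 * 19/30
Step 4: Revenue = 209/150

209/150


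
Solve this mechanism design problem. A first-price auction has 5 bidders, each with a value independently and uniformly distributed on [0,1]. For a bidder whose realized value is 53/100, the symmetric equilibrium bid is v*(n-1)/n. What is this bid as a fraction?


Step 1: The symmetric BNE bidding function is b(v) = v * (n-1) / n
Step 2: Substitute v = 53/100 and n = 5
Step 3: b = 53/100 * 4/5
Step 4: b = 53/125

53/125


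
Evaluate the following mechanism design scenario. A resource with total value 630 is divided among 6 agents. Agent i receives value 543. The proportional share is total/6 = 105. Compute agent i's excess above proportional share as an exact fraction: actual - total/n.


Step 1: Proportional share = 630/6 = 105
Step 2: Agent's actual allocation = 543
Step 3: Excess = 543 - 105 = 438

438


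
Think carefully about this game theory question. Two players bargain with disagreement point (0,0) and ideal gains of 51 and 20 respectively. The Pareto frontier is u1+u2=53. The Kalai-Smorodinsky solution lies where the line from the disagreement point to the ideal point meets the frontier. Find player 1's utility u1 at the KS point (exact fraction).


Step 1: At the KS point, (u1-d1)/r1 = (u2-d2)/r2 = t and u1+u2 = 53
Step 2: u1 = d1 + r1*t and u2 = d2 + r2*t, so (d1 + r1*t) + (d2 + r2*t) = 53
Step 3: t = (53 - 0 - 0)/(51 + 20) = 53/71
Step 4: u1 = d1 + r1*t = 0 + 51 * 53/71 = 2703/71
Step 5: (Check: u2 = d2 + r2*t = 1060/71; u1+u2 = 2703/71 + 1060/71 = 53, on the frontier.)

2703/71


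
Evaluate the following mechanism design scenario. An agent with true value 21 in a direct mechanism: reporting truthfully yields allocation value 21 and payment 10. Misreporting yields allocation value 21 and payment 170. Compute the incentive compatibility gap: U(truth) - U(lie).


Step 1: U(truth) = value - payment = 21 - 10 = 11
Step 2: U(lie) = allocation - payment = 21 - 170 = -149
Step 3: IC gap = 11 - (-149) = 160

160


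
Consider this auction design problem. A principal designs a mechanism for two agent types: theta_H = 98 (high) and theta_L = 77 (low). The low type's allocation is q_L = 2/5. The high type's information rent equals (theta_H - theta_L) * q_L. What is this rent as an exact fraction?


Step 1: theta_H - theta_L = 98 - 77 = 21
Step 2: Information rent = (theta_H - theta_L) * q_L
Step 3: = 21 * 2/5
Step 4: = 42/5

42/5


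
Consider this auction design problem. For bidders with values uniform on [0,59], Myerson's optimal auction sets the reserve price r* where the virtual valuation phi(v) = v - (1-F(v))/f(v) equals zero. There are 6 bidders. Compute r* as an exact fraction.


Step 1: For U[0,59], F(v) = v/59 and f(v) = 1/59
Step 2: phi(v) = v - (1 - v/59)/(1/59) = v - (59 - v) = 2v - 59
Step 3: Set phi(r*) = 0: 2r* - 59 = 0
Step 4: r* = 59/2 (the number of bidders n = 6 does not enter)

59/2


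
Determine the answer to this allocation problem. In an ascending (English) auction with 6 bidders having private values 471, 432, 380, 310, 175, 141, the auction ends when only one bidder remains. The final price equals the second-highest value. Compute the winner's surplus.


Step 1: Identify the highest value: 471
Step 2: Identify the second-highest value: 432
Step 3: The final price = second-highest value = 432
Step 4: Surplus = 471 - 432 = 39

39


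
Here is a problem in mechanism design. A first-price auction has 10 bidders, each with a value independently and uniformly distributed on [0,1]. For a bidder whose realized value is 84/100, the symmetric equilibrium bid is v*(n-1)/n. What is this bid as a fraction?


Step 1: The symmetric BNE bidding function is b(v) = v * (n-1) / n
Step 2: Substitute v = 21/25 and n = 10
Step 3: b = 21/25 * 9/10
Step 4: b = 189/250

189/250


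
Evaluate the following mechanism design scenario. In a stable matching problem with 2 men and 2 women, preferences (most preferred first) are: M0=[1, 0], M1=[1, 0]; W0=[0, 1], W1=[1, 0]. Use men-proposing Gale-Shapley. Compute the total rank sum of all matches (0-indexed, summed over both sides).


Step 1: Run Gale-Shapley (men propose, women hold best offer):
  M0 proposes to W1; she accepts
  M1 proposes to W1; she switches from M0
  M0 proposes to W0; she accepts
Step 2: Final matching: W0-M0, W1-M1
Step 3: 0-indexed ranks (man's rank of his match, then woman's): 1 + 0 + 0 + 0
Step 4: Total rank sum = 1

1


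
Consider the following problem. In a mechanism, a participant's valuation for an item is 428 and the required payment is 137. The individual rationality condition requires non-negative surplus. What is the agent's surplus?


Step 1: Surplus = value - payment = 428 - 137 = 291
Step 2: IR is satisfied (surplus >= 0)

291


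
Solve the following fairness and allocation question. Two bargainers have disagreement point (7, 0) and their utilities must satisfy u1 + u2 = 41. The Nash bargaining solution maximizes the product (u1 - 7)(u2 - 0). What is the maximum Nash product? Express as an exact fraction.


Step 1: The Nash solution splits surplus symmetrically above the disagreement point
Step 2: u1 = (total + d1 - d2)/2 = (41 + 7 - 0)/2 = 24
Step 3: u2 = (total - d1 + d2)/2 = (41 - 7 + 0)/2 = 17
Step 4: Nash product = (24 - 7) * (17 - 0)
Step 5: = 17 * 17 = 289

289


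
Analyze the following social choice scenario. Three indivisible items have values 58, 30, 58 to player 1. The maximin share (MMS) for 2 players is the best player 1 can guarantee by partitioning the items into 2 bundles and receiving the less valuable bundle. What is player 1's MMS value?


Step 1: Item values = 58, 30, 58
Step 2: Enumerate all 2-bundle partitions and take the smaller bundle:
  Partition 1: {58} vs {30,58} -> bundles 58, 88; min = 58
  Partition 2: {30} vs {58,58} -> bundles 30, 116; min = 30
  Partition 3: {58} vs {58,30} -> bundles 58, 88; min = 58
Step 3: MMS = max(58, 30, 58) = 58

58


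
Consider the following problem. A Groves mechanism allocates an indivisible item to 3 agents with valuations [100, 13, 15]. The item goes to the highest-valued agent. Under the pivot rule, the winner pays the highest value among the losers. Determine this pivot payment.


Step 1: The efficient winner is agent 0 with value 100
Step 2: Other agents' values: [13, 15]
Step 3: Pivot payment = max(others) = 15
Step 4: The winner pays 15

15


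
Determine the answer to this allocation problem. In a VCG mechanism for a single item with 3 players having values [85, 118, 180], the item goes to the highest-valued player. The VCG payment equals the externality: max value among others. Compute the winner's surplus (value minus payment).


Step 1: The winner is the agent with the highest value: agent 2 with value 180
Step 2: Values of other agents: [85, 118]
Step 3: VCG payment = max of others' values = 118
Step 4: Surplus = 180 - 118 = 62

62


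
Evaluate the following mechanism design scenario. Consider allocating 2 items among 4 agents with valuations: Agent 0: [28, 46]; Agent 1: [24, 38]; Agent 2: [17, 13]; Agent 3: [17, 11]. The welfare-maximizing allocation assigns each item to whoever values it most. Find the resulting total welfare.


Step 1: For each item, find the maximum value among all agents.
Step 2: Item 0 -> Agent 0 (value 28)
Step 3: Item 1 -> Agent 0 (value 46)
Step 4: Total welfare = 28 + 46 = 74

74


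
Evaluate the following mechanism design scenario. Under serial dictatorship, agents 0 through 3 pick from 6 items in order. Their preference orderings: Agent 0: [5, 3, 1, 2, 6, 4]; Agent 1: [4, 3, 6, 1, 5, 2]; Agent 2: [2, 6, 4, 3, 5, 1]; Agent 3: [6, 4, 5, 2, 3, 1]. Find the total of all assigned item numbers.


Step 1: Agent 0 picks item 5
Step 2: Agent 1 picks item 4
Step 3: Agent 2 picks item 2
Step 4: Agent 3 picks item 6
Step 5: Sum = 5 + 4 + 2 + 6 = 17

17


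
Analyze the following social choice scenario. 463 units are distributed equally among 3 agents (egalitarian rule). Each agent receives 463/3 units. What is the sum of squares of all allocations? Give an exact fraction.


Step 1: Each agent's share = 463/3
Step 2: Square of each share = (463/3)^2 = 214369/9
Step 3: Sum of squares = 3 * 214369/9 = 214369/3

214369/3


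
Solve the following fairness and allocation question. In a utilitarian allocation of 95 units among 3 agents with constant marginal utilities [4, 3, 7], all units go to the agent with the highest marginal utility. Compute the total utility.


Step 1: The marginal utilities are [4, 3, 7]
Step 2: The highest marginal utility is 7
Step 3: All 95 units go to that agent
Step 4: Total utility = 7 * 95 = 665

665


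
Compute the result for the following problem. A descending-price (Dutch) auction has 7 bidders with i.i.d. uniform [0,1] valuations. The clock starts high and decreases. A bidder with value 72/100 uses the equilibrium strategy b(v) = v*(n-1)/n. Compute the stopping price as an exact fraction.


Step 1: Dutch auctions are strategically equivalent to first-price auctions
Step 2: The equilibrium bid is b(v) = v*(n-1)/n
Step 3: b = 18/25 * 6/7
Step 4: b = 108/175

108/175


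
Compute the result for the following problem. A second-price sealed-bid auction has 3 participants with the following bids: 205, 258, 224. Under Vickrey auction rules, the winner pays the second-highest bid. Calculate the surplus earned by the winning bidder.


Step 1: Sort bids in descending order: 258, 224, 205
Step 2: The winning bid is the highest: 258
Step 3: The payment equals the second-highest bid: 224
Step 4: Surplus = winner's bid - payment = 258 - 224 = 34

34


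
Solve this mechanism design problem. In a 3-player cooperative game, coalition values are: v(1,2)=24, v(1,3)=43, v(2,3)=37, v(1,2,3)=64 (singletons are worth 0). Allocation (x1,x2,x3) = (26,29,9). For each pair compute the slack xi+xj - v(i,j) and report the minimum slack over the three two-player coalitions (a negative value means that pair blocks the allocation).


Step 1: Slack for coalition (1,2): x1+x2 - v12 = 55 - 24 = 31
Step 2: Slack for coalition (1,3): x1+x3 - v13 = 35 - 43 = -8
Step 3: Slack for coalition (2,3): x2+x3 - v23 = 38 - 37 = 1
Step 4: Minimum slack = min(31, -8, 1) = -8, attained by (1,3); coalition (1,3) can block (slack < 0), so the allocation is not in the core

-8


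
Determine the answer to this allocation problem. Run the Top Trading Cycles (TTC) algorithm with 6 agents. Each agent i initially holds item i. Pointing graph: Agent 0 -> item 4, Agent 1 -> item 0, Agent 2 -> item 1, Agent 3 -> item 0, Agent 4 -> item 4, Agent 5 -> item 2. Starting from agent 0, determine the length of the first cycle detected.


Step 1: Trace the pointer graph from agent 0: 0 -> 4 -> 4
Step 2: A cycle is detected when we revisit agent 4
Step 3: The cycle is: 4 -> 4
Step 4: Cycle length = 1

1


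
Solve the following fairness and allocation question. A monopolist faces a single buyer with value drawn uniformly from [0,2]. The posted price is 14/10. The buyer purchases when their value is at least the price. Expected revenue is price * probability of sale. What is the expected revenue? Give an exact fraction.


Step 1: Posted price r = 7/5, value support [0,2]
Step 2: P(v >= r) = (2 - 7/5)/2 = 3/10
Step 3: Expected revenue = r * P(v >= r) = 7/5 * 3/10
Step 4: Revenue = 21/50

21/50


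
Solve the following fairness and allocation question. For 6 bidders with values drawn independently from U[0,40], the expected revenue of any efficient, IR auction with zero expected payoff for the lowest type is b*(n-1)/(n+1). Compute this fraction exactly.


Step 1: By Revenue Equivalence, expected revenue = b*(n-1)/(n+1)
Step 2: Substituting n = 6, b = 40
Step 3: Revenue = 40*(6-1)/(6+1) = 40*5/7
Step 4: Revenue = 200/7

200/7


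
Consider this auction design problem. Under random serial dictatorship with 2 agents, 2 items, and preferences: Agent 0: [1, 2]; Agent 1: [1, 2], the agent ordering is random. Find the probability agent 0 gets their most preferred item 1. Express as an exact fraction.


Step 1: Agent 0 wants item 1
Step 2: There are 2 possible orderings of agents
Step 3: In 1 orderings, agent 0 gets item 1
Step 4: Probability = 1/2

1/2


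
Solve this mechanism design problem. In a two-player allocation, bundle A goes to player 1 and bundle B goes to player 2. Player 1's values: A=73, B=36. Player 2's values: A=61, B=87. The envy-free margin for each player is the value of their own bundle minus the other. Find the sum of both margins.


Step 1: Player 1's margin = v1(A) - v1(B) = 73 - 36 = 37
Step 2: Player 2's margin = v2(B) - v2(A) = 87 - 61 = 26
Step 3: Total margin = 37 + 26 = 63

63


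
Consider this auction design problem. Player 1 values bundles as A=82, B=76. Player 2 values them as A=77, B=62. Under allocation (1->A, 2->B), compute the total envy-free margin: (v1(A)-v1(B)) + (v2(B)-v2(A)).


Step 1: Player 1's margin = v1(A) - v1(B) = 82 - 76 = 6
Step 2: Player 2's margin = v2(B) - v2(A) = 62 - 77 = -15
Step 3: Total margin = 6 + -15 = -9

-9


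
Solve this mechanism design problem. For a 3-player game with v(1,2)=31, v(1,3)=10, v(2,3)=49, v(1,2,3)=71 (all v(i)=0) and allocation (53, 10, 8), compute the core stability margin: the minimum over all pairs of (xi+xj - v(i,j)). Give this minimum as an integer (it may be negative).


Step 1: Slack for coalition (1,2): x1+x2 - v12 = 63 - 31 = 32
Step 2: Slack for coalition (1,3): x1+x3 - v13 = 61 - 10 = 51
Step 3: Slack for coalition (2,3): x2+x3 - v23 = 18 - 49 = -31
Step 4: Minimum slack = min(32, 51, -31) = -31, attained by (2,3); coalition (2,3) can block (slack < 0), so the allocation is not in the core

-31


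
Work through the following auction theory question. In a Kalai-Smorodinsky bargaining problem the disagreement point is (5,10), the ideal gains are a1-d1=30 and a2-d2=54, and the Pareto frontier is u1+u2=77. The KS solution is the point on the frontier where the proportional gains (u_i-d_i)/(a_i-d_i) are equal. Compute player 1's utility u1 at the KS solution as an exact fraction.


Step 1: At the KS point, (u1-d1)/r1 = (u2-d2)/r2 = t and u1+u2 = 77
Step 2: u1 = d1 + r1*t and u2 = d2 + r2*t, so (d1 + r1*t) + (d2 + r2*t) = 77
Step 3: t = (77 - 5 - 10)/(30 + 54) = 62/84 = 31/42
Step 4: u1 = d1 + r1*t = 5 + 30 * 31/42 = 190/7
Step 5: (Check: u2 = d2 + r2*t = 349/7; u1+u2 = 190/7 + 349/7 = 77, on the frontier.)

190/7


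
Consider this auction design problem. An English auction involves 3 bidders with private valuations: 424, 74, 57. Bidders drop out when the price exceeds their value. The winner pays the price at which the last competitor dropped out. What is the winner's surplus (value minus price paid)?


Step 1: Identify the highest value: 424
Step 2: Identify the second-highest value: 74
Step 3: The final price = second-highest value = 74
Step 4: Surplus = 424 - 74 = 350

350


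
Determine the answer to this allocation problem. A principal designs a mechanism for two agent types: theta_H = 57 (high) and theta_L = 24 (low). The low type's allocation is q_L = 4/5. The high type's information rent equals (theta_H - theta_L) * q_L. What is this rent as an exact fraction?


Step 1: theta_H - theta_L = 57 - 24 = 33
Step 2: Information rent = (theta_H - theta_L) * q_L
Step 3: = 33 * 4/5
Step 4: = 132/5

132/5


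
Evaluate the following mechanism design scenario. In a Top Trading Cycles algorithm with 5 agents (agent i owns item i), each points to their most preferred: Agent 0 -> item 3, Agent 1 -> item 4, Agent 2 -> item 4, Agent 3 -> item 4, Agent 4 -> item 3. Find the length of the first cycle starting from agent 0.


Step 1: Trace the pointer graph from agent 0: 0 -> 3 -> 4 -> 3
Step 2: A cycle is detected when we revisit agent 3
Step 3: The cycle is: 3 -> 4 -> 3
Step 4: Cycle length = 2

2


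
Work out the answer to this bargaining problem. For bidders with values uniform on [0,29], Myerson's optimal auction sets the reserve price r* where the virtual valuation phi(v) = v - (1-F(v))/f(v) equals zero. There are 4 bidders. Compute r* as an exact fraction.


Step 1: For U[0,29], F(v) = v/29 and f(v) = 1/29
Step 2: phi(v) = v - (1 - v/29)/(1/29) = v - (29 - v) = 2v - 29
Step 3: Set phi(r*) = 0: 2r* - 29 = 0
Step 4: r* = 29/2 (the number of bidders n = 4 does not enter)

29/2


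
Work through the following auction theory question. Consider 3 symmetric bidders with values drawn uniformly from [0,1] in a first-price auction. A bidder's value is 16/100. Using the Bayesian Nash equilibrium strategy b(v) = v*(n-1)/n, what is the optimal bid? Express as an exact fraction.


Step 1: The symmetric BNE bidding function is b(v) = v * (n-1) / n
Step 2: Substitute v = 4/25 and n = 3
Step 3: b = 4/25 * 2/3
Step 4: b = 8/75

8/75


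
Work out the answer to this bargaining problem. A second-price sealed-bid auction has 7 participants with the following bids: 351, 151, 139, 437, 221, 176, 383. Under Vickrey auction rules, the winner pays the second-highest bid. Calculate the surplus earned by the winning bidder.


Step 1: Sort bids in descending order: 437, 383, 351, 221, 176, 151, 139
Step 2: The winning bid is the highest: 437
Step 3: The payment equals the second-highest bid: 383
Step 4: Surplus = winner's bid - payment = 437 - 383 = 54

54


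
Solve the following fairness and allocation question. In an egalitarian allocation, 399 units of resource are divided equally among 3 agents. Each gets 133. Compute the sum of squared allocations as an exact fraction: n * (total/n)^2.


Step 1: Each agent's share = 399/3 = 133
Step 2: Square of each share = (133)^2 = 17689
Step 3: Sum of squares = 3 * 17689 = 53067

53067


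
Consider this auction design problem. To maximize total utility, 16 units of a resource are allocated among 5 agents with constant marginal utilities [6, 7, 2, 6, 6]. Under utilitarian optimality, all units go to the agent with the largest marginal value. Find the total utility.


Step 1: The marginal utilities are [6, 7, 2, 6, 6]
Step 2: The highest marginal utility is 7
Step 3: All 16 units go to that agent
Step 4: Total utility = 7 * 16 = 112

112


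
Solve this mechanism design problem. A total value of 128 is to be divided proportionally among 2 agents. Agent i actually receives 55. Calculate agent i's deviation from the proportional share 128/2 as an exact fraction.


Step 1: Proportional share = 128/2 = 64
Step 2: Agent's actual allocation = 55
Step 3: Excess = 55 - 64 = -9

-9


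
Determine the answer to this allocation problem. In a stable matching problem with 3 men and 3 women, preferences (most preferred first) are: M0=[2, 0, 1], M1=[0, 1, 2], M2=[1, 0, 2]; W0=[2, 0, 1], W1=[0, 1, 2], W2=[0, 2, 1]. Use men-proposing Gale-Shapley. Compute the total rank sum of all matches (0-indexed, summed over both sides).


Step 1: Run Gale-Shapley (men propose, women hold best offer):
  M0 proposes to W2; she accepts
  M1 proposes to W0; she accepts
  M2 proposes to W1; she accepts
Step 2: Final matching: W0-M1, W1-M2, W2-M0
Step 3: 0-indexed ranks (man's rank of his match, then woman's): 0 + 2 + 0 + 2 + 0 + 0
Step 4: Total rank sum = 4

4


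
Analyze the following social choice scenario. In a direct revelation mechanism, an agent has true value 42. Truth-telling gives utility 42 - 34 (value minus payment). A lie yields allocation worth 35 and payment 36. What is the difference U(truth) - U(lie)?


Step 1: U(truth) = value - payment = 42 - 34 = 8
Step 2: U(lie) = allocation - payment = 35 - 36 = -1
Step 3: IC gap = 8 - (-1) = 9

9


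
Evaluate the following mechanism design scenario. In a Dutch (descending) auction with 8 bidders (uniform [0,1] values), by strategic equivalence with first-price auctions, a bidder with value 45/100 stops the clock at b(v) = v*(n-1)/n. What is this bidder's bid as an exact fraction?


Step 1: Dutch auctions are strategically equivalent to first-price auctions
Step 2: The equilibrium bid is b(v) = v*(n-1)/n
Step 3: b = 9/20 * 7/8
Step 4: b = 63/160

63/160


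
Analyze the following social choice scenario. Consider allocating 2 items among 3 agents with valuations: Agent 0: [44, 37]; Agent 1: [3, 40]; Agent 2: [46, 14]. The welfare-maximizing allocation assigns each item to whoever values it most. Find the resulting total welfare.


Step 1: For each item, find the maximum value among all agents.
Step 2: Item 0 -> Agent 2 (value 46)
Step 3: Item 1 -> Agent 1 (value 40)
Step 4: Total welfare = 46 + 40 = 86

86


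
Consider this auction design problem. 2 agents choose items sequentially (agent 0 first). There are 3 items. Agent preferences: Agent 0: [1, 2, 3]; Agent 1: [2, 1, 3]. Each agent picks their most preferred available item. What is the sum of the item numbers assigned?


Step 1: Agent 0 picks item 1
Step 2: Agent 1 picks item 2
Step 3: Sum = 1 + 2 = 3

3


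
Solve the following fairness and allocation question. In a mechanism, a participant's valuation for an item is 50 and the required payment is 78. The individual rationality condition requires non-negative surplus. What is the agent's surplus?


Step 1: Surplus = value - payment = 50 - 78 = -28
Step 2: IR is violated (surplus < 0)

-28


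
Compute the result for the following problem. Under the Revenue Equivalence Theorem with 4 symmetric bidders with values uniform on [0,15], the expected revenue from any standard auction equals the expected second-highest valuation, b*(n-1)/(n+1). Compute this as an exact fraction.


Step 1: By Revenue Equivalence, expected revenue = b*(n-1)/(n+1)
Step 2: Substituting n = 4, b = 15
Step 3: Revenue = 15*(4-1)/(4+1) = 15*3/5
Step 4: Revenue = 45/5 = 9

9


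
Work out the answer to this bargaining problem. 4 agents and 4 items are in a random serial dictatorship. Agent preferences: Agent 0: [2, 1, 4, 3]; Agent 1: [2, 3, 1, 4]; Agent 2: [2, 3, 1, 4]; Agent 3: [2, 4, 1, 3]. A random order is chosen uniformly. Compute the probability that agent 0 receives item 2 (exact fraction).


Step 1: Agent 0 wants item 2
Step 2: There are 24 possible orderings of agents
Step 3: In 6 orderings, agent 0 gets item 2
Step 4: Probability = 6/24 = 1/4

1/4


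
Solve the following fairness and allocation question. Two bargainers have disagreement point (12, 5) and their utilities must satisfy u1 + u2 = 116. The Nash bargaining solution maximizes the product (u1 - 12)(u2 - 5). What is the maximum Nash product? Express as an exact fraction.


Step 1: The Nash solution splits surplus symmetrically above the disagreement point
Step 2: u1 = (total + d1 - d2)/2 = (116 + 12 - 5)/2 = 123/2
Step 3: u2 = (total - d1 + d2)/2 = (116 - 12 + 5)/2 = 109/2
Step 4: Nash product = (123/2 - 12) * (109/2 - 5)
Step 5: = 99/2 * 99/2 = 9801/4

9801/4


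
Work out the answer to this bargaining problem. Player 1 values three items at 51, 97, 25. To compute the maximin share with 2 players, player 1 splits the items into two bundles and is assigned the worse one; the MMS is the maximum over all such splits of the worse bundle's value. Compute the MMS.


Step 1: Item values = 51, 97, 25
Step 2: Enumerate all 2-bundle partitions and take the smaller bundle:
  Partition 1: {51} vs {97,25} -> bundles 51, 122; min = 51
  Partition 2: {97} vs {51,25} -> bundles 97, 76; min = 76
  Partition 3: {25} vs {51,97} -> bundles 25, 148; min = 25
Step 3: MMS = max(51, 76, 25) = 76

76


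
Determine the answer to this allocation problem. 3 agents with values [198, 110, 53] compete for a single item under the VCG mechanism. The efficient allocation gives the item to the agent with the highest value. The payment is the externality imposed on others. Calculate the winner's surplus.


Step 1: The winner is the agent with the highest value: agent 0 with value 198
Step 2: Values of other agents: [110, 53]
Step 3: VCG payment = max of others' values = 110
Step 4: Surplus = 198 - 110 = 88

88


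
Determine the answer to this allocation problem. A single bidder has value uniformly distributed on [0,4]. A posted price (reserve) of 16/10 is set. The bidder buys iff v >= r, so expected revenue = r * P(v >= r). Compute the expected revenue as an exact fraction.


Step 1: Posted price r = 8/5, value support [0,4]
Step 2: P(v >= r) = (4 - 8/5)/4 = 3/5
Step 3: Expected revenue = r * P(v >= r) = 8/5 * 3/5
Step 4: Revenue = 24/25

24/25


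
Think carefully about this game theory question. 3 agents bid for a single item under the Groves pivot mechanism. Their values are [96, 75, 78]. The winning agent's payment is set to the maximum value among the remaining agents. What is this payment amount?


Step 1: The efficient winner is agent 0 with value 96
Step 2: Other agents' values: [75, 78]
Step 3: Pivot payment = max(others) = 78
Step 4: The winner pays 78

78


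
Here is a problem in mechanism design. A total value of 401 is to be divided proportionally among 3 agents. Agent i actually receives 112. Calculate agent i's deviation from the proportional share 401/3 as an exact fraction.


Step 1: Proportional share = 401/3
Step 2: Agent's actual allocation = 112
Step 3: Excess = 112 - 401/3 = -65/3

-65/3


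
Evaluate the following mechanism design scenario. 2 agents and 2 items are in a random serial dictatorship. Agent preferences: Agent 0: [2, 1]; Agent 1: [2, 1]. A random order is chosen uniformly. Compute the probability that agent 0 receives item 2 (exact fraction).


Step 1: Agent 0 wants item 2
Step 2: There are 2 possible orderings of agents
Step 3: In 1 orderings, agent 0 gets item 2
Step 4: Probability = 1/2

1/2


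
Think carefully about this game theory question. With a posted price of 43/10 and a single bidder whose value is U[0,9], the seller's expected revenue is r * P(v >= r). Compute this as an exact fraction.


Step 1: Posted price r = 43/10, value support [0,9]
Step 2: P(v >= r) = (9 - 43/10)/9 = 47/90
Step 3: Expected revenue = r * P(v >= r) = 43/10 * 47/90
Step 4: Revenue = 2021/900

2021/900


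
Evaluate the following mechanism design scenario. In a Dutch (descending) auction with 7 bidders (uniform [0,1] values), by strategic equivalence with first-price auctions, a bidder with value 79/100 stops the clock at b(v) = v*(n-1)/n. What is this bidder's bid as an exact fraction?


Step 1: Dutch auctions are strategically equivalent to first-price auctions
Step 2: The equilibrium bid is b(v) = v*(n-1)/n
Step 3: b = 79/100 * 6/7
Step 4: b = 237/350

237/350


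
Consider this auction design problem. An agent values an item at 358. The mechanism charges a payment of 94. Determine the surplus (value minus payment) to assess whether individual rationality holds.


Step 1: Surplus = value - payment = 358 - 94 = 264
Step 2: IR is satisfied (surplus >= 0)

264


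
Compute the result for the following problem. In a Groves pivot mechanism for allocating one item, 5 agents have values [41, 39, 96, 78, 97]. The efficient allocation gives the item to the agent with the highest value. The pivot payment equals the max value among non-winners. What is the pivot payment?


Step 1: The efficient winner is agent 4 with value 97
Step 2: Other agents' values: [41, 39, 96, 78]
Step 3: Pivot payment = max(others) = 96
Step 4: The winner pays 96

96
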